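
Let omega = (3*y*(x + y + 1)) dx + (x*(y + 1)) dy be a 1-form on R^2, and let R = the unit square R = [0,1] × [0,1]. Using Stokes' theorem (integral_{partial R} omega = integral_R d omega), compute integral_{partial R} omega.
integral_(partial R) omega = -6

Stokes: integral_partial_R omega = integral_R d omega with d omega = (∂Q/∂x - ∂P/∂y) dx ∧ dy.
  ∂Q/∂x = y + 1
  ∂P/∂y = 3*x + 6*y + 3
  integrand = ∂Q/∂x - ∂P/∂y = -3*x - 5*y - 2.
Integrating over R: integral_0^1 integral_0^1 (-3*x - 5*y - 2) dx dy = -6.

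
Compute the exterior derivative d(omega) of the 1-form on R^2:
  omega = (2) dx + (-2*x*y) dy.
d(omega) = (-2*y) dx ∧ dy

For a 1-form omega = sum_i f_i dx_i, the exterior derivative is
  d(omega) = sum_{i < j} (∂f_j/∂x_i - ∂f_i/∂x_j) dx_i ∧ dx_j.
  coefficient of dx ∧ dy: ∂f_2/∂x - ∂f_1/∂y = ∂(-2*x*y)/∂x - ∂(2)/∂y = -2*y
Assembling: d(omega) = (-2*y) dx ∧ dy.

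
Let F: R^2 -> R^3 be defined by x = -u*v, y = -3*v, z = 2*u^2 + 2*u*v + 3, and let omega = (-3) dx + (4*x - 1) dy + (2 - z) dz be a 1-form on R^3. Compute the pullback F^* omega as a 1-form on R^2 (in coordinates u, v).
F^* omega = (-8*u^3 - 12*u^2*v - 4*u*v^2 - 4*u + v) du + (-4*u^3 - 4*u^2*v + 12*u*v + u + 3) dv

Using F^*(f dg) = (f ∘ F) d(g ∘ F), substitute each coordinate x_i by F_i(u, v) in f_i, and replace dx_i by d F_i = (∂F_i/∂u) du + (∂F_i/∂v) dv.
  For the x component: f_1(F) = -3; d F_1 = (-v) du + (-u) dv
  For the y component: f_2(F) = -4*u*v - 1; d F_2 = (0) du + (-3) dv
  For the z component: f_3(F) = -2*u^2 - 2*u*v - 1; d F_3 = (4*u + 2*v) du + (2*u) dv
Combining and collecting du, dv coefficients:
  coeff of du: -8*u^3 - 12*u^2*v - 4*u*v^2 - 4*u + v
  coeff of dv: -4*u^3 - 4*u^2*v + 12*u*v + u + 3
F^* omega = (-8*u^3 - 12*u^2*v - 4*u*v^2 - 4*u + v) du + (-4*u^3 - 4*u^2*v + 12*u*v + u + 3) dv.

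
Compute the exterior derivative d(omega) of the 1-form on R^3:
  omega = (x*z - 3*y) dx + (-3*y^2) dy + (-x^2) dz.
d(omega) = (3) dx ∧ dy + (-3*x) dx ∧ dz

For a 1-form omega = sum_i f_i dx_i, the exterior derivative is
  d(omega) = sum_{i < j} (∂f_j/∂x_i - ∂f_i/∂x_j) dx_i ∧ dx_j.
  coefficient of dx ∧ dy: ∂f_2/∂x - ∂f_1/∂y = ∂(-3*y^2)/∂x - ∂(x*z - 3*y)/∂y = 3
  coefficient of dx ∧ dz: ∂f_3/∂x - ∂f_1/∂z = ∂(-x^2)/∂x - ∂(x*z - 3*y)/∂z = -3*x
Assembling: d(omega) = (3) dx ∧ dy + (-3*x) dx ∧ dz.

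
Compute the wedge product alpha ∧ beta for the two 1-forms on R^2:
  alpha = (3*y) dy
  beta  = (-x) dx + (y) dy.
alpha ∧ beta = (3*x*y) dx ∧ dy

Distribute the wedge, using dx_i ∧ dx_j = -dx_j ∧ dx_i and dx_i ∧ dx_i = 0. For each pair (i, j) with i < j, the coefficient of dx_i ∧ dx_j in alpha ∧ beta is (alpha_i * beta_j - alpha_j * beta_i). Collecting: alpha ∧ beta = (3*x*y) dx ∧ dy.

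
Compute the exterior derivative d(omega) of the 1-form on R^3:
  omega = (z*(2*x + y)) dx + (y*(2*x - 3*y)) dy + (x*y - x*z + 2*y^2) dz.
d(omega) = (2*y - z) dx ∧ dy + (-2*x - z) dx ∧ dz + (x + 4*y) dy ∧ dz

For a 1-form omega = sum_i f_i dx_i, the exterior derivative is
  d(omega) = sum_{i < j} (∂f_j/∂x_i - ∂f_i/∂x_j) dx_i ∧ dx_j.
  coefficient of dx ∧ dy: ∂f_2/∂x - ∂f_1/∂y = ∂(y*(2*x - 3*y))/∂x - ∂(z*(2*x + y))/∂y = 2*y - z
  coefficient of dx ∧ dz: ∂f_3/∂x - ∂f_1/∂z = ∂(x*y - x*z + 2*y^2)/∂x - ∂(z*(2*x + y))/∂z = -2*x - z
  coefficient of dy ∧ dz: ∂f_3/∂y - ∂f_2/∂z = ∂(x*y - x*z + 2*y^2)/∂y - ∂(y*(2*x - 3*y))/∂z = x + 4*y
Assembling: d(omega) = (2*y - z) dx ∧ dy + (-2*x - z) dx ∧ dz + (x + 4*y) dy ∧ dz.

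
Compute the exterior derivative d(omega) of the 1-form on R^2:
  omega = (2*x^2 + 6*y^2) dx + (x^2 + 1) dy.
d(omega) = (2*x - 12*y) dx ∧ dy

For a 1-form omega = sum_i f_i dx_i, the exterior derivative is
  d(omega) = sum_{i < j} (∂f_j/∂x_i - ∂f_i/∂x_j) dx_i ∧ dx_j.
  coefficient of dx ∧ dy: ∂f_2/∂x - ∂f_1/∂y = ∂(x^2 + 1)/∂x - ∂(2*x^2 + 6*y^2)/∂y = 2*x - 12*y
Assembling: d(omega) = (2*x - 12*y) dx ∧ dy.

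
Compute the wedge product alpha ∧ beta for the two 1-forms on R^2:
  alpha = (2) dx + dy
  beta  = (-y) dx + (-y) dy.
alpha ∧ beta = (-y) dx ∧ dy

Distribute the wedge, using dx_i ∧ dx_j = -dx_j ∧ dx_i and dx_i ∧ dx_i = 0. For each pair (i, j) with i < j, the coefficient of dx_i ∧ dx_j in alpha ∧ beta is (alpha_i * beta_j - alpha_j * beta_i). Collecting: alpha ∧ beta = (-y) dx ∧ dy.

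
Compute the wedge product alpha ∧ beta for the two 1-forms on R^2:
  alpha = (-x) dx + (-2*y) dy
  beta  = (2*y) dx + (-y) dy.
alpha ∧ beta = (y*(x + 4*y)) dx ∧ dy

Distribute the wedge, using dx_i ∧ dx_j = -dx_j ∧ dx_i and dx_i ∧ dx_i = 0. For each pair (i, j) with i < j, the coefficient of dx_i ∧ dx_j in alpha ∧ beta is (alpha_i * beta_j - alpha_j * beta_i). Collecting: alpha ∧ beta = (y*(x + 4*y)) dx ∧ dy.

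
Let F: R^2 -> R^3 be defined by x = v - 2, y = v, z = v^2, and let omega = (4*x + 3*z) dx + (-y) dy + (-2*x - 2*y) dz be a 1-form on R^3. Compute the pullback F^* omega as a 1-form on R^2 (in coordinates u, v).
F^* omega = (-5*v^2 + 11*v - 8) dv

Using F^*(f dg) = (f ∘ F) d(g ∘ F), substitute each coordinate x_i by F_i(u, v) in f_i, and replace dx_i by d F_i = (∂F_i/∂u) du + (∂F_i/∂v) dv.
  For the x component: f_1(F) = 3*v^2 + 4*v - 8; d F_1 = (0) du + (1) dv
  For the y component: f_2(F) = -v; d F_2 = (0) du + (1) dv
  For the z component: f_3(F) = 4 - 4*v; d F_3 = (0) du + (2*v) dv
Combining and collecting du, dv coefficients:
  coeff of du: 0
  coeff of dv: -5*v^2 + 11*v - 8
F^* omega = (-5*v^2 + 11*v - 8) dv.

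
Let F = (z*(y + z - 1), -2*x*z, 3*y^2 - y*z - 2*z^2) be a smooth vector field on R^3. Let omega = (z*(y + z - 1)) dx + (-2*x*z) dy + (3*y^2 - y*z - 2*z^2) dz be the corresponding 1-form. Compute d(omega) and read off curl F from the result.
d(omega) = (2*x + 6*y - z) dy ∧ dz + (y + 2*z - 1) dz ∧ dx + (-3*z) dx ∧ dy; curl F = (2*x + 6*y - z, y + 2*z - 1, -3*z)

d omega = sum_{i<j} (∂f_j/∂x_i - ∂f_i/∂x_j) dx_i ∧ dx_j. Under the identification (dy ∧ dz, dz ∧ dx, dx ∧ dy) ↔ (e_x, e_y, e_z), the coefficients are exactly the components of curl F. Compute:
  ∂R/∂y - ∂Q/∂z = (6*y - z) - (-2*x) = 2*x + 6*y - z
  ∂P/∂z - ∂R/∂x = (y + 2*z - 1) - (0) = y + 2*z - 1
  ∂Q/∂x - ∂P/∂y = (-2*z) - (z) = -3*z.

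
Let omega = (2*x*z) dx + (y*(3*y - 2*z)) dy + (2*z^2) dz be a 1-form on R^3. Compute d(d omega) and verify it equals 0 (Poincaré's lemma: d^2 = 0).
d(d omega) = 0

Step 1: d omega = sum_{i<j} (∂f_j/∂x_i - ∂f_i/∂x_j) dx_i ∧ dx_j:
  coeff of dx ∧ dy: 0
  coeff of dx ∧ dz: -2*x
  coeff of dy ∧ dz: 2*y
Step 2: Apply d again to each 2-form coefficient. The only possible 3-form in R^3 is dx ∧ dy ∧ dz, with coefficient
  ∂(coeff of dy∧dz)/∂x - ∂(coeff of dx∧dz)/∂y + ∂(coeff of dx∧dy)/∂z
  = ∂/∂x (2*y) - ∂/∂y (-2*x) + ∂/∂z (0).
Each of these terms simplifies to sums of mixed partials that cancel in pairs. The result is 0 (by equality of mixed partials for smooth functions — Schwarz / Clairaut).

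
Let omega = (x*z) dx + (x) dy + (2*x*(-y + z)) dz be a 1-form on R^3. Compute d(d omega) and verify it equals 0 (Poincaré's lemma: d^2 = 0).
d(d omega) = 0

Step 1: d omega = sum_{i<j} (∂f_j/∂x_i - ∂f_i/∂x_j) dx_i ∧ dx_j:
  coeff of dx ∧ dy: 1
  coeff of dx ∧ dz: -x - 2*y + 2*z
  coeff of dy ∧ dz: -2*x
Step 2: Apply d again to each 2-form coefficient. The only possible 3-form in R^3 is dx ∧ dy ∧ dz, with coefficient
  ∂(coeff of dy∧dz)/∂x - ∂(coeff of dx∧dz)/∂y + ∂(coeff of dx∧dy)/∂z
  = ∂/∂x (-2*x) - ∂/∂y (-x - 2*y + 2*z) + ∂/∂z (1).
Each of these terms simplifies to sums of mixed partials that cancel in pairs. The result is 0 (by equality of mixed partials for smooth functions — Schwarz / Clairaut).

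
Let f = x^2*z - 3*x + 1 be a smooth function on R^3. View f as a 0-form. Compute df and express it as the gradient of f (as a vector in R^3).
df = (2*x*z - 3) dx + (0) dy + (x^2) dz; grad f = (2*x*z - 3, 0, x^2)

For a 0-form f, d f = (∂f/∂x) dx + (∂f/∂y) dy + (∂f/∂z) dz. The components of the vector representation are exactly the entries of grad f in Cartesian coordinates:
  ∂f/∂x = 2*x*z - 3
  ∂f/∂y = 0
  ∂f/∂z = x^2.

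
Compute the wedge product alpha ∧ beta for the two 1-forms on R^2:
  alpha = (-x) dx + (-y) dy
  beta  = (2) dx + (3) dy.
alpha ∧ beta = (-3*x + 2*y) dx ∧ dy

Distribute the wedge, using dx_i ∧ dx_j = -dx_j ∧ dx_i and dx_i ∧ dx_i = 0. For each pair (i, j) with i < j, the coefficient of dx_i ∧ dx_j in alpha ∧ beta is (alpha_i * beta_j - alpha_j * beta_i). Collecting: alpha ∧ beta = (-3*x + 2*y) dx ∧ dy.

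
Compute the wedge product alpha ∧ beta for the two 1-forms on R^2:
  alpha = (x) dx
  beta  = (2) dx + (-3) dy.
alpha ∧ beta = (-3*x) dx ∧ dy

Distribute the wedge, using dx_i ∧ dx_j = -dx_j ∧ dx_i and dx_i ∧ dx_i = 0. For each pair (i, j) with i < j, the coefficient of dx_i ∧ dx_j in alpha ∧ beta is (alpha_i * beta_j - alpha_j * beta_i). Collecting: alpha ∧ beta = (-3*x) dx ∧ dy.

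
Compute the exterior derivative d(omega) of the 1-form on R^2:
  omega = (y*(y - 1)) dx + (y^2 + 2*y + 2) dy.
d(omega) = (1 - 2*y) dx ∧ dy

For a 1-form omega = sum_i f_i dx_i, the exterior derivative is
  d(omega) = sum_{i < j} (∂f_j/∂x_i - ∂f_i/∂x_j) dx_i ∧ dx_j.
  coefficient of dx ∧ dy: ∂f_2/∂x - ∂f_1/∂y = ∂(y^2 + 2*y + 2)/∂x - ∂(y*(y - 1))/∂y = 1 - 2*y
Assembling: d(omega) = (1 - 2*y) dx ∧ dy.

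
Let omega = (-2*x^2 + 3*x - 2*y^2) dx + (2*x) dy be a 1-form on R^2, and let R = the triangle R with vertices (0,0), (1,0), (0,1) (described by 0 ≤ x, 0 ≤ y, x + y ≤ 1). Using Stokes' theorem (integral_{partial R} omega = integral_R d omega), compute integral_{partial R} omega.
integral_(partial R) omega = 5/3

Stokes: integral_partial_R omega = integral_R d omega with d omega = (∂Q/∂x - ∂P/∂y) dx ∧ dy.
  ∂Q/∂x = 2
  ∂P/∂y = -4*y
  integrand = ∂Q/∂x - ∂P/∂y = 4*y + 2.
Integrating over R: integral_0^1 integral_0^{1-x} (4*y + 2) dy dx = 5/3.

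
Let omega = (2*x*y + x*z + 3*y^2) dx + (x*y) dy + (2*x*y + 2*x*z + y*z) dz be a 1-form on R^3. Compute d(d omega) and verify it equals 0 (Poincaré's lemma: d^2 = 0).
d(d omega) = 0

Step 1: d omega = sum_{i<j} (∂f_j/∂x_i - ∂f_i/∂x_j) dx_i ∧ dx_j:
  coeff of dx ∧ dy: -2*x - 5*y
  coeff of dx ∧ dz: -x + 2*y + 2*z
  coeff of dy ∧ dz: 2*x + z
Step 2: Apply d again to each 2-form coefficient. The only possible 3-form in R^3 is dx ∧ dy ∧ dz, with coefficient
  ∂(coeff of dy∧dz)/∂x - ∂(coeff of dx∧dz)/∂y + ∂(coeff of dx∧dy)/∂z
  = ∂/∂x (2*x + z) - ∂/∂y (-x + 2*y + 2*z) + ∂/∂z (-2*x - 5*y).
Each of these terms simplifies to sums of mixed partials that cancel in pairs. The result is 0 (by equality of mixed partials for smooth functions — Schwarz / Clairaut).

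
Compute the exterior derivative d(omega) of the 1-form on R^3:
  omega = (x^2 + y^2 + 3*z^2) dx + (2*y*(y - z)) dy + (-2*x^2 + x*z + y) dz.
d(omega) = (-2*y) dx ∧ dy + (-4*x - 5*z) dx ∧ dz + (2*y + 1) dy ∧ dz

For a 1-form omega = sum_i f_i dx_i, the exterior derivative is
  d(omega) = sum_{i < j} (∂f_j/∂x_i - ∂f_i/∂x_j) dx_i ∧ dx_j.
  coefficient of dx ∧ dy: ∂f_2/∂x - ∂f_1/∂y = ∂(2*y*(y - z))/∂x - ∂(x^2 + y^2 + 3*z^2)/∂y = -2*y
  coefficient of dx ∧ dz: ∂f_3/∂x - ∂f_1/∂z = ∂(-2*x^2 + x*z + y)/∂x - ∂(x^2 + y^2 + 3*z^2)/∂z = -4*x - 5*z
  coefficient of dy ∧ dz: ∂f_3/∂y - ∂f_2/∂z = ∂(-2*x^2 + x*z + y)/∂y - ∂(2*y*(y - z))/∂z = 2*y + 1
Assembling: d(omega) = (-2*y) dx ∧ dy + (-4*x - 5*z) dx ∧ dz + (2*y + 1) dy ∧ dz.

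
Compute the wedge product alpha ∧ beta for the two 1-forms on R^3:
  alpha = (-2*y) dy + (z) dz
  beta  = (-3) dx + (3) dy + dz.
alpha ∧ beta = (-6*y) dx ∧ dy + (-2*y - 3*z) dy ∧ dz + (3*z) dx ∧ dz

Distribute the wedge, using dx_i ∧ dx_j = -dx_j ∧ dx_i and dx_i ∧ dx_i = 0. For each pair (i, j) with i < j, the coefficient of dx_i ∧ dx_j in alpha ∧ beta is (alpha_i * beta_j - alpha_j * beta_i). Collecting: alpha ∧ beta = (-6*y) dx ∧ dy + (-2*y - 3*z) dy ∧ dz + (3*z) dx ∧ dz.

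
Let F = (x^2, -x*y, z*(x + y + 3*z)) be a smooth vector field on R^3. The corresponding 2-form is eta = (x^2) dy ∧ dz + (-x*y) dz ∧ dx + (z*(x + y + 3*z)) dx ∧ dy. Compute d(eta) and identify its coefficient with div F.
d(eta) = (2*x + y + 6*z) dx ∧ dy ∧ dz; div F = 2*x + y + 6*z

For a 2-form in R^3 of the form above, applying d gives a 3-form with coefficient ∂P/∂x + ∂Q/∂y + ∂R/∂z:
  ∂P/∂x = 2*x
  ∂Q/∂y = -x
  ∂R/∂z = x + y + 6*z
Sum = 2*x + y + 6*z, which is exactly div F.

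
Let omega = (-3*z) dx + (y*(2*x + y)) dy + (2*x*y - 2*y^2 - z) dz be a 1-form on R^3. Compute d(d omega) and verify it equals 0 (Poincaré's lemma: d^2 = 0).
d(d omega) = 0

Step 1: d omega = sum_{i<j} (∂f_j/∂x_i - ∂f_i/∂x_j) dx_i ∧ dx_j:
  coeff of dx ∧ dy: 2*y
  coeff of dx ∧ dz: 2*y + 3
  coeff of dy ∧ dz: 2*x - 4*y
Step 2: Apply d again to each 2-form coefficient. The only possible 3-form in R^3 is dx ∧ dy ∧ dz, with coefficient
  ∂(coeff of dy∧dz)/∂x - ∂(coeff of dx∧dz)/∂y + ∂(coeff of dx∧dy)/∂z
  = ∂/∂x (2*x - 4*y) - ∂/∂y (2*y + 3) + ∂/∂z (2*y).
Each of these terms simplifies to sums of mixed partials that cancel in pairs. The result is 0 (by equality of mixed partials for smooth functions — Schwarz / Clairaut).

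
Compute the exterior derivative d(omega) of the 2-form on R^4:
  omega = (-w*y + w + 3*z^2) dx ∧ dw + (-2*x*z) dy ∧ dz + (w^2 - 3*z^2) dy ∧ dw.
d(omega) = (w) dx ∧ dy ∧ dw + (-6*z) dx ∧ dz ∧ dw + (-2*z) dx ∧ dy ∧ dz + (6*z) dy ∧ dz ∧ dw

For a 2-form omega = sum_{i<j} g_{ij} dx_i ∧ dx_j, the exterior derivative is
  d(omega) = sum_{i<j} d(g_{ij}) ∧ dx_i ∧ dx_j = sum_{i<j, k} (∂g_{ij}/∂x_k) dx_k ∧ dx_i ∧ dx_j.
Expand each term, using dx_k ∧ dx_i ∧ dx_j = sgn(permutation) dx_{(a)} ∧ dx_{(b)} ∧ dx_{(c)} with (a < b < c) sorted:
  d(-w*y + w + 3*z^2) includes (∂/∂y)(-w*y + w + 3*z^2) dy = (-w) dy, which multiplied by dx ∧ dw gives (w) dx ∧ dy ∧ dw
  d(-w*y + w + 3*z^2) includes (∂/∂z)(-w*y + w + 3*z^2) dz = (6*z) dz, which multiplied by dx ∧ dw gives (-6*z) dx ∧ dz ∧ dw
  d(-2*x*z) includes (∂/∂x)(-2*x*z) dx = (-2*z) dx, which multiplied by dy ∧ dz gives (-2*z) dx ∧ dy ∧ dz
  d(w^2 - 3*z^2) includes (∂/∂z)(w^2 - 3*z^2) dz = (-6*z) dz, which multiplied by dy ∧ dw gives (6*z) dy ∧ dz ∧ dw
Collecting like 3-forms: d(omega) = (w) dx ∧ dy ∧ dw + (-6*z) dx ∧ dz ∧ dw + (-2*z) dx ∧ dy ∧ dz + (6*z) dy ∧ dz ∧ dw.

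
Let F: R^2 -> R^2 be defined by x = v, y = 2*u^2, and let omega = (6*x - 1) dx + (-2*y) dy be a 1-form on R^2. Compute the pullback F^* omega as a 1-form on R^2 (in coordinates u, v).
F^* omega = (-16*u^3) du + (6*v - 1) dv

Using F^*(f dg) = (f ∘ F) d(g ∘ F), substitute each coordinate x_i by F_i(u, v) in f_i, and replace dx_i by d F_i = (∂F_i/∂u) du + (∂F_i/∂v) dv.
  For the x component: f_1(F) = 6*v - 1; d F_1 = (0) du + (1) dv
  For the y component: f_2(F) = -4*u^2; d F_2 = (4*u) du + (0) dv
Combining and collecting du, dv coefficients:
  coeff of du: -16*u^3
  coeff of dv: 6*v - 1
F^* omega = (-16*u^3) du + (6*v - 1) dv.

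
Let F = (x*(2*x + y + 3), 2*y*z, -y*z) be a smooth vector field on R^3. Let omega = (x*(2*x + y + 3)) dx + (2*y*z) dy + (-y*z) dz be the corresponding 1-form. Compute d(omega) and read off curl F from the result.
d(omega) = (-2*y - z) dy ∧ dz + (0) dz ∧ dx + (-x) dx ∧ dy; curl F = (-2*y - z, 0, -x)

d omega = sum_{i<j} (∂f_j/∂x_i - ∂f_i/∂x_j) dx_i ∧ dx_j. Under the identification (dy ∧ dz, dz ∧ dx, dx ∧ dy) ↔ (e_x, e_y, e_z), the coefficients are exactly the components of curl F. Compute:
  ∂R/∂y - ∂Q/∂z = (-z) - (2*y) = -2*y - z
  ∂P/∂z - ∂R/∂x = (0) - (0) = 0
  ∂Q/∂x - ∂P/∂y = (0) - (x) = -x.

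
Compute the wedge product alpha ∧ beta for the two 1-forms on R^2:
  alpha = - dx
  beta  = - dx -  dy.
alpha ∧ beta = (1) dx ∧ dy

Distribute the wedge, using dx_i ∧ dx_j = -dx_j ∧ dx_i and dx_i ∧ dx_i = 0. For each pair (i, j) with i < j, the coefficient of dx_i ∧ dx_j in alpha ∧ beta is (alpha_i * beta_j - alpha_j * beta_i). Collecting: alpha ∧ beta = (1) dx ∧ dy.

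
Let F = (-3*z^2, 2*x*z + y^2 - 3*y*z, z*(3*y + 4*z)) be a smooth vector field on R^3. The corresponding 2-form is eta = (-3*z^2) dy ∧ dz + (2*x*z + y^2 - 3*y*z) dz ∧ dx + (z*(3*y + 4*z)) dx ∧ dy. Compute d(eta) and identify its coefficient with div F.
d(eta) = (5*y + 5*z) dx ∧ dy ∧ dz; div F = 5*y + 5*z

For a 2-form in R^3 of the form above, applying d gives a 3-form with coefficient ∂P/∂x + ∂Q/∂y + ∂R/∂z:
  ∂P/∂x = 0
  ∂Q/∂y = 2*y - 3*z
  ∂R/∂z = 3*y + 8*z
Sum = 5*y + 5*z, which is exactly div F.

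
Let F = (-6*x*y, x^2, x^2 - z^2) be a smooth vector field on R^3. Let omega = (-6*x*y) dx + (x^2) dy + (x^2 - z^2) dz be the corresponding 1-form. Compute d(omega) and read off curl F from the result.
d(omega) = (0) dy ∧ dz + (-2*x) dz ∧ dx + (8*x) dx ∧ dy; curl F = (0, -2*x, 8*x)

d omega = sum_{i<j} (∂f_j/∂x_i - ∂f_i/∂x_j) dx_i ∧ dx_j. Under the identification (dy ∧ dz, dz ∧ dx, dx ∧ dy) ↔ (e_x, e_y, e_z), the coefficients are exactly the components of curl F. Compute:
  ∂R/∂y - ∂Q/∂z = (0) - (0) = 0
  ∂P/∂z - ∂R/∂x = (0) - (2*x) = -2*x
  ∂Q/∂x - ∂P/∂y = (2*x) - (-6*x) = 8*x.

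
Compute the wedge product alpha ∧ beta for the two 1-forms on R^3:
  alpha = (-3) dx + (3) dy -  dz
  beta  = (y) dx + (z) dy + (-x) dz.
alpha ∧ beta = (-3*y - 3*z) dx ∧ dy + (3*x + y) dx ∧ dz + (-3*x + z) dy ∧ dz

Distribute the wedge, using dx_i ∧ dx_j = -dx_j ∧ dx_i and dx_i ∧ dx_i = 0. For each pair (i, j) with i < j, the coefficient of dx_i ∧ dx_j in alpha ∧ beta is (alpha_i * beta_j - alpha_j * beta_i). Collecting: alpha ∧ beta = (-3*y - 3*z) dx ∧ dy + (3*x + y) dx ∧ dz + (-3*x + z) dy ∧ dz.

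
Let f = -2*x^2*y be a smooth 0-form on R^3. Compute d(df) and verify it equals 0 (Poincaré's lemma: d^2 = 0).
d(df) = 0

Step 1: df = sum_i (∂f/∂x_i) dx_i = (-4*x*y) dx + (-2*x^2) dy + (0) dz.
Step 2: Apply d again. Using the 1-form formula, the coefficient of dx ∧ dy in d(df) is ∂^2 f/∂x ∂y - ∂^2 f/∂y ∂x = (-4*x) - (-4*x) = 0 (equality of mixed partials for smooth f).
Similarly for dx ∧ dz and dy ∧ dz — all coefficients vanish. So d(df) = 0.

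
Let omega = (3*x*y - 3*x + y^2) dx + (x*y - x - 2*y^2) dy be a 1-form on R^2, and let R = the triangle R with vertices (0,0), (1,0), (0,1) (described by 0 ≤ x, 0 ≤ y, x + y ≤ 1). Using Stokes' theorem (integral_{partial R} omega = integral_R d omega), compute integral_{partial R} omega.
integral_(partial R) omega = -7/6

Stokes: integral_partial_R omega = integral_R d omega with d omega = (∂Q/∂x - ∂P/∂y) dx ∧ dy.
  ∂Q/∂x = y - 1
  ∂P/∂y = 3*x + 2*y
  integrand = ∂Q/∂x - ∂P/∂y = -3*x - y - 1.
Integrating over R: integral_0^1 integral_0^{1-x} (-3*x - y - 1) dy dx = -7/6.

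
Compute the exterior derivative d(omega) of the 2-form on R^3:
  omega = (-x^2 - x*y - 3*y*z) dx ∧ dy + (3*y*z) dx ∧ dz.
d(omega) = (-3*y - 3*z) dx ∧ dy ∧ dz

For a 2-form omega = sum_{i<j} g_{ij} dx_i ∧ dx_j, the exterior derivative is
  d(omega) = sum_{i<j} d(g_{ij}) ∧ dx_i ∧ dx_j = sum_{i<j, k} (∂g_{ij}/∂x_k) dx_k ∧ dx_i ∧ dx_j.
Expand each term, using dx_k ∧ dx_i ∧ dx_j = sgn(permutation) dx_{(a)} ∧ dx_{(b)} ∧ dx_{(c)} with (a < b < c) sorted:
  d(-x^2 - x*y - 3*y*z) includes (∂/∂z)(-x^2 - x*y - 3*y*z) dz = (-3*y) dz, which multiplied by dx ∧ dy gives (-3*y) dx ∧ dy ∧ dz
  d(3*y*z) includes (∂/∂y)(3*y*z) dy = (3*z) dy, which multiplied by dx ∧ dz gives (-3*z) dx ∧ dy ∧ dz
Collecting like 3-forms: d(omega) = (-3*y - 3*z) dx ∧ dy ∧ dz.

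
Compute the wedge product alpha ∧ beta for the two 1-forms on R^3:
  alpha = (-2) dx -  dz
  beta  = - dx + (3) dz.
alpha ∧ beta = (-7) dx ∧ dz

Distribute the wedge, using dx_i ∧ dx_j = -dx_j ∧ dx_i and dx_i ∧ dx_i = 0. For each pair (i, j) with i < j, the coefficient of dx_i ∧ dx_j in alpha ∧ beta is (alpha_i * beta_j - alpha_j * beta_i). Collecting: alpha ∧ beta = (-7) dx ∧ dz.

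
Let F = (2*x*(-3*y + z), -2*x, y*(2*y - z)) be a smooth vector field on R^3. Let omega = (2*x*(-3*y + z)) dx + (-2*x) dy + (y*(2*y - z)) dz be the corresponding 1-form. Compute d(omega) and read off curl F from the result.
d(omega) = (4*y - z) dy ∧ dz + (2*x) dz ∧ dx + (6*x - 2) dx ∧ dy; curl F = (4*y - z, 2*x, 6*x - 2)

d omega = sum_{i<j} (∂f_j/∂x_i - ∂f_i/∂x_j) dx_i ∧ dx_j. Under the identification (dy ∧ dz, dz ∧ dx, dx ∧ dy) ↔ (e_x, e_y, e_z), the coefficients are exactly the components of curl F. Compute:
  ∂R/∂y - ∂Q/∂z = (4*y - z) - (0) = 4*y - z
  ∂P/∂z - ∂R/∂x = (2*x) - (0) = 2*x
  ∂Q/∂x - ∂P/∂y = (-2) - (-6*x) = 6*x - 2.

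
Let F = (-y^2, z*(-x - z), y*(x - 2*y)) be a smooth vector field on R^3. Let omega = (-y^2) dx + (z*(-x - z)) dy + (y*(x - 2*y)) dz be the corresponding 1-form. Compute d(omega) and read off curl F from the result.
d(omega) = (2*x - 4*y + 2*z) dy ∧ dz + (-y) dz ∧ dx + (2*y - z) dx ∧ dy; curl F = (2*x - 4*y + 2*z, -y, 2*y - z)

d omega = sum_{i<j} (∂f_j/∂x_i - ∂f_i/∂x_j) dx_i ∧ dx_j. Under the identification (dy ∧ dz, dz ∧ dx, dx ∧ dy) ↔ (e_x, e_y, e_z), the coefficients are exactly the components of curl F. Compute:
  ∂R/∂y - ∂Q/∂z = (x - 4*y) - (-x - 2*z) = 2*x - 4*y + 2*z
  ∂P/∂z - ∂R/∂x = (0) - (y) = -y
  ∂Q/∂x - ∂P/∂y = (-z) - (-2*y) = 2*y - z.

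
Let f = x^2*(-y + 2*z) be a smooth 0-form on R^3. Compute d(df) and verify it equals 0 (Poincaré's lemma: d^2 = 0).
d(df) = 0

Step 1: df = sum_i (∂f/∂x_i) dx_i = (2*x*(-y + 2*z)) dx + (-x^2) dy + (2*x^2) dz.
Step 2: Apply d again. Using the 1-form formula, the coefficient of dx ∧ dy in d(df) is ∂^2 f/∂x ∂y - ∂^2 f/∂y ∂x = (-2*x) - (-2*x) = 0 (equality of mixed partials for smooth f).
Similarly for dx ∧ dz and dy ∧ dz — all coefficients vanish. So d(df) = 0.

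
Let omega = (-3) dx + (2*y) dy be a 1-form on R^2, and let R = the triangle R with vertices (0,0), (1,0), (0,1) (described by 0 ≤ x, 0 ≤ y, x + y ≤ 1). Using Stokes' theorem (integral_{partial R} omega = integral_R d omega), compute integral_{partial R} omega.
integral_(partial R) omega = 0

Stokes: integral_partial_R omega = integral_R d omega with d omega = (∂Q/∂x - ∂P/∂y) dx ∧ dy.
  ∂Q/∂x = 0
  ∂P/∂y = 0
  integrand = ∂Q/∂x - ∂P/∂y = 0.
Integrating over R: integral_0^1 integral_0^{1-x} (0) dy dx = 0.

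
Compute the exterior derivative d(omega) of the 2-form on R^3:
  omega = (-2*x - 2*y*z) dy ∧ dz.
d(omega) = (-2) dx ∧ dy ∧ dz

For a 2-form omega = sum_{i<j} g_{ij} dx_i ∧ dx_j, the exterior derivative is
  d(omega) = sum_{i<j} d(g_{ij}) ∧ dx_i ∧ dx_j = sum_{i<j, k} (∂g_{ij}/∂x_k) dx_k ∧ dx_i ∧ dx_j.
Expand each term, using dx_k ∧ dx_i ∧ dx_j = sgn(permutation) dx_{(a)} ∧ dx_{(b)} ∧ dx_{(c)} with (a < b < c) sorted:
  d(-2*x - 2*y*z) includes (∂/∂x)(-2*x - 2*y*z) dx = (-2) dx, which multiplied by dy ∧ dz gives (-2) dx ∧ dy ∧ dz
Collecting like 3-forms: d(omega) = (-2) dx ∧ dy ∧ dz.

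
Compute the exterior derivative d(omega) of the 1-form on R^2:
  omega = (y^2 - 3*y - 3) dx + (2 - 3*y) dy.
d(omega) = (3 - 2*y) dx ∧ dy

For a 1-form omega = sum_i f_i dx_i, the exterior derivative is
  d(omega) = sum_{i < j} (∂f_j/∂x_i - ∂f_i/∂x_j) dx_i ∧ dx_j.
  coefficient of dx ∧ dy: ∂f_2/∂x - ∂f_1/∂y = ∂(2 - 3*y)/∂x - ∂(y^2 - 3*y - 3)/∂y = 3 - 2*y
Assembling: d(omega) = (3 - 2*y) dx ∧ dy.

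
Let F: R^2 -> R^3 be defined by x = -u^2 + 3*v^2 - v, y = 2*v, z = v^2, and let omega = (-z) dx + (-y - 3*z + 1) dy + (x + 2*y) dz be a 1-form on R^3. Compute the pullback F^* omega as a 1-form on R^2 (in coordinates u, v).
F^* omega = (2*u*v^2) du + (-2*u^2*v + v^2 - 4*v + 2) dv

Using F^*(f dg) = (f ∘ F) d(g ∘ F), substitute each coordinate x_i by F_i(u, v) in f_i, and replace dx_i by d F_i = (∂F_i/∂u) du + (∂F_i/∂v) dv.
  For the x component: f_1(F) = -v^2; d F_1 = (-2*u) du + (6*v - 1) dv
  For the y component: f_2(F) = -3*v^2 - 2*v + 1; d F_2 = (0) du + (2) dv
  For the z component: f_3(F) = -u^2 + 3*v^2 + 3*v; d F_3 = (0) du + (2*v) dv
Combining and collecting du, dv coefficients:
  coeff of du: 2*u*v^2
  coeff of dv: -2*u^2*v + v^2 - 4*v + 2
F^* omega = (2*u*v^2) du + (-2*u^2*v + v^2 - 4*v + 2) dv.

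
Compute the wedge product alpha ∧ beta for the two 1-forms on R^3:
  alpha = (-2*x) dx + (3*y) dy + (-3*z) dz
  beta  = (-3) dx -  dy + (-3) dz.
alpha ∧ beta = (2*x + 9*y) dx ∧ dy + (6*x - 9*z) dx ∧ dz + (-9*y - 3*z) dy ∧ dz

Distribute the wedge, using dx_i ∧ dx_j = -dx_j ∧ dx_i and dx_i ∧ dx_i = 0. For each pair (i, j) with i < j, the coefficient of dx_i ∧ dx_j in alpha ∧ beta is (alpha_i * beta_j - alpha_j * beta_i). Collecting: alpha ∧ beta = (2*x + 9*y) dx ∧ dy + (6*x - 9*z) dx ∧ dz + (-9*y - 3*z) dy ∧ dz.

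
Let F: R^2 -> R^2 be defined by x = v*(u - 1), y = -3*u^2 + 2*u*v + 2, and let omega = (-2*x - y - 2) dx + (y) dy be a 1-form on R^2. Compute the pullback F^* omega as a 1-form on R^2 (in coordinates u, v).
F^* omega = (18*u^3 - 15*u^2*v - 12*u + 2*v^2) du + (-3*u^3 - 3*u^2 + 6*u*v - 2*v + 4) dv

Using F^*(f dg) = (f ∘ F) d(g ∘ F), substitute each coordinate x_i by F_i(u, v) in f_i, and replace dx_i by d F_i = (∂F_i/∂u) du + (∂F_i/∂v) dv.
  For the x component: f_1(F) = 3*u^2 - 4*u*v + 2*v - 4; d F_1 = (v) du + (u - 1) dv
  For the y component: f_2(F) = -3*u^2 + 2*u*v + 2; d F_2 = (-6*u + 2*v) du + (2*u) dv
Combining and collecting du, dv coefficients:
  coeff of du: 18*u^3 - 15*u^2*v - 12*u + 2*v^2
  coeff of dv: -3*u^3 - 3*u^2 + 6*u*v - 2*v + 4
F^* omega = (18*u^3 - 15*u^2*v - 12*u + 2*v^2) du + (-3*u^3 - 3*u^2 + 6*u*v - 2*v + 4) dv.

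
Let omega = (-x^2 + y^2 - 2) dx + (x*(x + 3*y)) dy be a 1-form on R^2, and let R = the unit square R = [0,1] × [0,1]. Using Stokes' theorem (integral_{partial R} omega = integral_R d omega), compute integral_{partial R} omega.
integral_(partial R) omega = 3/2

Stokes: integral_partial_R omega = integral_R d omega with d omega = (∂Q/∂x - ∂P/∂y) dx ∧ dy.
  ∂Q/∂x = 2*x + 3*y
  ∂P/∂y = 2*y
  integrand = ∂Q/∂x - ∂P/∂y = 2*x + y.
Integrating over R: integral_0^1 integral_0^1 (2*x + y) dx dy = 3/2.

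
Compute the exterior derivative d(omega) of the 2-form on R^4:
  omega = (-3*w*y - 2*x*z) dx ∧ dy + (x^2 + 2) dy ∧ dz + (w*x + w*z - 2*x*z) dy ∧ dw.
d(omega) = (w - 3*y - 2*z) dx ∧ dy ∧ dw + (-w + 2*x) dy ∧ dz ∧ dw

For a 2-form omega = sum_{i<j} g_{ij} dx_i ∧ dx_j, the exterior derivative is
  d(omega) = sum_{i<j} d(g_{ij}) ∧ dx_i ∧ dx_j = sum_{i<j, k} (∂g_{ij}/∂x_k) dx_k ∧ dx_i ∧ dx_j.
Expand each term, using dx_k ∧ dx_i ∧ dx_j = sgn(permutation) dx_{(a)} ∧ dx_{(b)} ∧ dx_{(c)} with (a < b < c) sorted:
  d(-3*w*y - 2*x*z) includes (∂/∂z)(-3*w*y - 2*x*z) dz = (-2*x) dz, which multiplied by dx ∧ dy gives (-2*x) dx ∧ dy ∧ dz
  d(-3*w*y - 2*x*z) includes (∂/∂w)(-3*w*y - 2*x*z) dw = (-3*y) dw, which multiplied by dx ∧ dy gives (-3*y) dx ∧ dy ∧ dw
  d(x^2 + 2) includes (∂/∂x)(x^2 + 2) dx = (2*x) dx, which multiplied by dy ∧ dz gives (2*x) dx ∧ dy ∧ dz
  d(w*x + w*z - 2*x*z) includes (∂/∂x)(w*x + w*z - 2*x*z) dx = (w - 2*z) dx, which multiplied by dy ∧ dw gives (w - 2*z) dx ∧ dy ∧ dw
  d(w*x + w*z - 2*x*z) includes (∂/∂z)(w*x + w*z - 2*x*z) dz = (w - 2*x) dz, which multiplied by dy ∧ dw gives (-w + 2*x) dy ∧ dz ∧ dw
Collecting like 3-forms: d(omega) = (w - 3*y - 2*z) dx ∧ dy ∧ dw + (-w + 2*x) dy ∧ dz ∧ dw.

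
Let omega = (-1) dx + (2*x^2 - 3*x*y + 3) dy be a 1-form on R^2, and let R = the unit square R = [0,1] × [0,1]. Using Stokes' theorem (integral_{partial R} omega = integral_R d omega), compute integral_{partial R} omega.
integral_(partial R) omega = 1/2

Stokes: integral_partial_R omega = integral_R d omega with d omega = (∂Q/∂x - ∂P/∂y) dx ∧ dy.
  ∂Q/∂x = 4*x - 3*y
  ∂P/∂y = 0
  integrand = ∂Q/∂x - ∂P/∂y = 4*x - 3*y.
Integrating over R: integral_0^1 integral_0^1 (4*x - 3*y) dx dy = 1/2.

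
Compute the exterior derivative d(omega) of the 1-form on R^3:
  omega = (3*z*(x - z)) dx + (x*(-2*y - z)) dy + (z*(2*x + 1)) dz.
d(omega) = (-2*y - z) dx ∧ dy + (-3*x + 8*z) dx ∧ dz + (x) dy ∧ dz

For a 1-form omega = sum_i f_i dx_i, the exterior derivative is
  d(omega) = sum_{i < j} (∂f_j/∂x_i - ∂f_i/∂x_j) dx_i ∧ dx_j.
  coefficient of dx ∧ dy: ∂f_2/∂x - ∂f_1/∂y = ∂(x*(-2*y - z))/∂x - ∂(3*z*(x - z))/∂y = -2*y - z
  coefficient of dx ∧ dz: ∂f_3/∂x - ∂f_1/∂z = ∂(z*(2*x + 1))/∂x - ∂(3*z*(x - z))/∂z = -3*x + 8*z
  coefficient of dy ∧ dz: ∂f_3/∂y - ∂f_2/∂z = ∂(z*(2*x + 1))/∂y - ∂(x*(-2*y - z))/∂z = x
Assembling: d(omega) = (-2*y - z) dx ∧ dy + (-3*x + 8*z) dx ∧ dz + (x) dy ∧ dz.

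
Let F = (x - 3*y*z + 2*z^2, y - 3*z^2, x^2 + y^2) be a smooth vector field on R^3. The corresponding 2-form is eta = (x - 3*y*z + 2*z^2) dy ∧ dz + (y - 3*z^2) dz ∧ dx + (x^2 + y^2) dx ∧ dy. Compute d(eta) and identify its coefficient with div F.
d(eta) = (2) dx ∧ dy ∧ dz; div F = 2

For a 2-form in R^3 of the form above, applying d gives a 3-form with coefficient ∂P/∂x + ∂Q/∂y + ∂R/∂z:
  ∂P/∂x = 1
  ∂Q/∂y = 1
  ∂R/∂z = 0
Sum = 2, which is exactly div F.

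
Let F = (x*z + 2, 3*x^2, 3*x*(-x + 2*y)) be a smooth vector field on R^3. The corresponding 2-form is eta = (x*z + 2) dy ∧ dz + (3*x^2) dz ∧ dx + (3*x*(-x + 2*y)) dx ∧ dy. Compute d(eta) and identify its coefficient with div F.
d(eta) = (z) dx ∧ dy ∧ dz; div F = z

For a 2-form in R^3 of the form above, applying d gives a 3-form with coefficient ∂P/∂x + ∂Q/∂y + ∂R/∂z:
  ∂P/∂x = z
  ∂Q/∂y = 0
  ∂R/∂z = 0
Sum = z, which is exactly div F.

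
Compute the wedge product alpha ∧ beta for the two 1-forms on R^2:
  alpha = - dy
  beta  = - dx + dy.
alpha ∧ beta = (-1) dx ∧ dy

Distribute the wedge, using dx_i ∧ dx_j = -dx_j ∧ dx_i and dx_i ∧ dx_i = 0. For each pair (i, j) with i < j, the coefficient of dx_i ∧ dx_j in alpha ∧ beta is (alpha_i * beta_j - alpha_j * beta_i). Collecting: alpha ∧ beta = (-1) dx ∧ dy.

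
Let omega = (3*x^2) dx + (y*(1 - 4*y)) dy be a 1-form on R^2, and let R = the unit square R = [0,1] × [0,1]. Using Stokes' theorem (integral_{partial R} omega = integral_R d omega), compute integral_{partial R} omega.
integral_(partial R) omega = 0

Stokes: integral_partial_R omega = integral_R d omega with d omega = (∂Q/∂x - ∂P/∂y) dx ∧ dy.
  ∂Q/∂x = 0
  ∂P/∂y = 0
  integrand = ∂Q/∂x - ∂P/∂y = 0.
Integrating over R: integral_0^1 integral_0^1 (0) dx dy = 0.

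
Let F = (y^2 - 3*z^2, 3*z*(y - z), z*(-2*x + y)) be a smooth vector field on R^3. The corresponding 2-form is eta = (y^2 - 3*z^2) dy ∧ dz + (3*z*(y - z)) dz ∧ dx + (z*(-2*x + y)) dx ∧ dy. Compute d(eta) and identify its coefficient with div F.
d(eta) = (-2*x + y + 3*z) dx ∧ dy ∧ dz; div F = -2*x + y + 3*z

For a 2-form in R^3 of the form above, applying d gives a 3-form with coefficient ∂P/∂x + ∂Q/∂y + ∂R/∂z:
  ∂P/∂x = 0
  ∂Q/∂y = 3*z
  ∂R/∂z = -2*x + y
Sum = -2*x + y + 3*z, which is exactly div F.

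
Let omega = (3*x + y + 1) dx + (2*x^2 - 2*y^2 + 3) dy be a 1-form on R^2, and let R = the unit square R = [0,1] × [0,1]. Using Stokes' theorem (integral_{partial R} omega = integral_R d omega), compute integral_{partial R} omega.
integral_(partial R) omega = 1

Stokes: integral_partial_R omega = integral_R d omega with d omega = (∂Q/∂x - ∂P/∂y) dx ∧ dy.
  ∂Q/∂x = 4*x
  ∂P/∂y = 1
  integrand = ∂Q/∂x - ∂P/∂y = 4*x - 1.
Integrating over R: integral_0^1 integral_0^1 (4*x - 1) dx dy = 1.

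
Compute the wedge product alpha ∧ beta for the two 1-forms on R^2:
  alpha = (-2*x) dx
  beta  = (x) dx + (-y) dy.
alpha ∧ beta = (2*x*y) dx ∧ dy

Distribute the wedge, using dx_i ∧ dx_j = -dx_j ∧ dx_i and dx_i ∧ dx_i = 0. For each pair (i, j) with i < j, the coefficient of dx_i ∧ dx_j in alpha ∧ beta is (alpha_i * beta_j - alpha_j * beta_i). Collecting: alpha ∧ beta = (2*x*y) dx ∧ dy.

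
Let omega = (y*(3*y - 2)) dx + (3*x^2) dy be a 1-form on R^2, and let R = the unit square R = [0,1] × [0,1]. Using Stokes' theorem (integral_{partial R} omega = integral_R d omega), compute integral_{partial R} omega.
integral_(partial R) omega = 2

Stokes: integral_partial_R omega = integral_R d omega with d omega = (∂Q/∂x - ∂P/∂y) dx ∧ dy.
  ∂Q/∂x = 6*x
  ∂P/∂y = 6*y - 2
  integrand = ∂Q/∂x - ∂P/∂y = 6*x - 6*y + 2.
Integrating over R: integral_0^1 integral_0^1 (6*x - 6*y + 2) dx dy = 2.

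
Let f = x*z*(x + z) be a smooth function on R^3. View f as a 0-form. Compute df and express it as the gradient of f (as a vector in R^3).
df = (z*(2*x + z)) dx + (0) dy + (x*(x + 2*z)) dz; grad f = (z*(2*x + z), 0, x*(x + 2*z))

For a 0-form f, d f = (∂f/∂x) dx + (∂f/∂y) dy + (∂f/∂z) dz. The components of the vector representation are exactly the entries of grad f in Cartesian coordinates:
  ∂f/∂x = z*(2*x + z)
  ∂f/∂y = 0
  ∂f/∂z = x*(x + 2*z).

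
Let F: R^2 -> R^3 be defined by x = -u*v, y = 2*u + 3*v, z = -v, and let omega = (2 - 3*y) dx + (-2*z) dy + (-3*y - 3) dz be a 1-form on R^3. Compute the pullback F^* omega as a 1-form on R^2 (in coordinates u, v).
F^* omega = (v*(6*u + 9*v + 2)) du + (6*u^2 + 9*u*v + 4*u + 15*v + 3) dv

Using F^*(f dg) = (f ∘ F) d(g ∘ F), substitute each coordinate x_i by F_i(u, v) in f_i, and replace dx_i by d F_i = (∂F_i/∂u) du + (∂F_i/∂v) dv.
  For the x component: f_1(F) = -6*u - 9*v + 2; d F_1 = (-v) du + (-u) dv
  For the y component: f_2(F) = 2*v; d F_2 = (2) du + (3) dv
  For the z component: f_3(F) = -6*u - 9*v - 3; d F_3 = (0) du + (-1) dv
Combining and collecting du, dv coefficients:
  coeff of du: v*(6*u + 9*v + 2)
  coeff of dv: 6*u^2 + 9*u*v + 4*u + 15*v + 3
F^* omega = (v*(6*u + 9*v + 2)) du + (6*u^2 + 9*u*v + 4*u + 15*v + 3) dv.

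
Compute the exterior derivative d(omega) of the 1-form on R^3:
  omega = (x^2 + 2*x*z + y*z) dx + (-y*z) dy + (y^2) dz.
d(omega) = (-z) dx ∧ dy + (-2*x - y) dx ∧ dz + (3*y) dy ∧ dz

For a 1-form omega = sum_i f_i dx_i, the exterior derivative is
  d(omega) = sum_{i < j} (∂f_j/∂x_i - ∂f_i/∂x_j) dx_i ∧ dx_j.
  coefficient of dx ∧ dy: ∂f_2/∂x - ∂f_1/∂y = ∂(-y*z)/∂x - ∂(x^2 + 2*x*z + y*z)/∂y = -z
  coefficient of dx ∧ dz: ∂f_3/∂x - ∂f_1/∂z = ∂(y^2)/∂x - ∂(x^2 + 2*x*z + y*z)/∂z = -2*x - y
  coefficient of dy ∧ dz: ∂f_3/∂y - ∂f_2/∂z = ∂(y^2)/∂y - ∂(-y*z)/∂z = 3*y
Assembling: d(omega) = (-z) dx ∧ dy + (-2*x - y) dx ∧ dz + (3*y) dy ∧ dz.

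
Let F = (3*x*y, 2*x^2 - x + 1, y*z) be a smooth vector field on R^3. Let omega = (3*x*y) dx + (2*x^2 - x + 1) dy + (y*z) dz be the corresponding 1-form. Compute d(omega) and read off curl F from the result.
d(omega) = (z) dy ∧ dz + (0) dz ∧ dx + (x - 1) dx ∧ dy; curl F = (z, 0, x - 1)

d omega = sum_{i<j} (∂f_j/∂x_i - ∂f_i/∂x_j) dx_i ∧ dx_j. Under the identification (dy ∧ dz, dz ∧ dx, dx ∧ dy) ↔ (e_x, e_y, e_z), the coefficients are exactly the components of curl F. Compute:
  ∂R/∂y - ∂Q/∂z = (z) - (0) = z
  ∂P/∂z - ∂R/∂x = (0) - (0) = 0
  ∂Q/∂x - ∂P/∂y = (4*x - 1) - (3*x) = x - 1.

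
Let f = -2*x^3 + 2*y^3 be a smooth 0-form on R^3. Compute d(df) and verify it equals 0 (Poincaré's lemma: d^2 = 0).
d(df) = 0

Step 1: df = sum_i (∂f/∂x_i) dx_i = (-6*x^2) dx + (6*y^2) dy + (0) dz.
Step 2: Apply d again. Using the 1-form formula, the coefficient of dx ∧ dy in d(df) is ∂^2 f/∂x ∂y - ∂^2 f/∂y ∂x = (0) - (0) = 0 (equality of mixed partials for smooth f).
Similarly for dx ∧ dz and dy ∧ dz — all coefficients vanish. So d(df) = 0.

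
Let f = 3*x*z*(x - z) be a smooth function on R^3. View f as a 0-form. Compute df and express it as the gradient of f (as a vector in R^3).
df = (3*z*(2*x - z)) dx + (0) dy + (3*x*(x - 2*z)) dz; grad f = (3*z*(2*x - z), 0, 3*x*(x - 2*z))

For a 0-form f, d f = (∂f/∂x) dx + (∂f/∂y) dy + (∂f/∂z) dz. The components of the vector representation are exactly the entries of grad f in Cartesian coordinates:
  ∂f/∂x = 3*z*(2*x - z)
  ∂f/∂y = 0
  ∂f/∂z = 3*x*(x - 2*z).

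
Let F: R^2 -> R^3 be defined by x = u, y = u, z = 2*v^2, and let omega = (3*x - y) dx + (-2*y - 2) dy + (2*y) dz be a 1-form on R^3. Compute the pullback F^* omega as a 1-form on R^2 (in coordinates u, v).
F^* omega = (-2) du + (8*u*v) dv

Using F^*(f dg) = (f ∘ F) d(g ∘ F), substitute each coordinate x_i by F_i(u, v) in f_i, and replace dx_i by d F_i = (∂F_i/∂u) du + (∂F_i/∂v) dv.
  For the x component: f_1(F) = 2*u; d F_1 = (1) du + (0) dv
  For the y component: f_2(F) = -2*u - 2; d F_2 = (1) du + (0) dv
  For the z component: f_3(F) = 2*u; d F_3 = (0) du + (4*v) dv
Combining and collecting du, dv coefficients:
  coeff of du: -2
  coeff of dv: 8*u*v
F^* omega = (-2) du + (8*u*v) dv.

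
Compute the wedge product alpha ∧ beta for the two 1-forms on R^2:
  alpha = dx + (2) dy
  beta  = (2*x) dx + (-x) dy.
alpha ∧ beta = (-5*x) dx ∧ dy

Distribute the wedge, using dx_i ∧ dx_j = -dx_j ∧ dx_i and dx_i ∧ dx_i = 0. For each pair (i, j) with i < j, the coefficient of dx_i ∧ dx_j in alpha ∧ beta is (alpha_i * beta_j - alpha_j * beta_i). Collecting: alpha ∧ beta = (-5*x) dx ∧ dy.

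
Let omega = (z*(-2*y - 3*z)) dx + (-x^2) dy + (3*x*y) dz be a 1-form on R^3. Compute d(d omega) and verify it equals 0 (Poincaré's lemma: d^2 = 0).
d(d omega) = 0

Step 1: d omega = sum_{i<j} (∂f_j/∂x_i - ∂f_i/∂x_j) dx_i ∧ dx_j:
  coeff of dx ∧ dy: -2*x + 2*z
  coeff of dx ∧ dz: 5*y + 6*z
  coeff of dy ∧ dz: 3*x
Step 2: Apply d again to each 2-form coefficient. The only possible 3-form in R^3 is dx ∧ dy ∧ dz, with coefficient
  ∂(coeff of dy∧dz)/∂x - ∂(coeff of dx∧dz)/∂y + ∂(coeff of dx∧dy)/∂z
  = ∂/∂x (3*x) - ∂/∂y (5*y + 6*z) + ∂/∂z (-2*x + 2*z).
Each of these terms simplifies to sums of mixed partials that cancel in pairs. The result is 0 (by equality of mixed partials for smooth functions — Schwarz / Clairaut).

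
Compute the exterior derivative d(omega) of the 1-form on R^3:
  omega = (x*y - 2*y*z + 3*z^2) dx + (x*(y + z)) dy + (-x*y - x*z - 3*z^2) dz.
d(omega) = (-x + y + 3*z) dx ∧ dy + (y - 7*z) dx ∧ dz + (-2*x) dy ∧ dz

For a 1-form omega = sum_i f_i dx_i, the exterior derivative is
  d(omega) = sum_{i < j} (∂f_j/∂x_i - ∂f_i/∂x_j) dx_i ∧ dx_j.
  coefficient of dx ∧ dy: ∂f_2/∂x - ∂f_1/∂y = ∂(x*(y + z))/∂x - ∂(x*y - 2*y*z + 3*z^2)/∂y = -x + y + 3*z
  coefficient of dx ∧ dz: ∂f_3/∂x - ∂f_1/∂z = ∂(-x*y - x*z - 3*z^2)/∂x - ∂(x*y - 2*y*z + 3*z^2)/∂z = y - 7*z
  coefficient of dy ∧ dz: ∂f_3/∂y - ∂f_2/∂z = ∂(-x*y - x*z - 3*z^2)/∂y - ∂(x*(y + z))/∂z = -2*x
Assembling: d(omega) = (-x + y + 3*z) dx ∧ dy + (y - 7*z) dx ∧ dz + (-2*x) dy ∧ dz.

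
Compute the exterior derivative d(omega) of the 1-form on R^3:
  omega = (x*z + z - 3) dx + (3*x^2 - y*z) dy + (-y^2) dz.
d(omega) = (6*x) dx ∧ dy + (-x - 1) dx ∧ dz + (-y) dy ∧ dz

For a 1-form omega = sum_i f_i dx_i, the exterior derivative is
  d(omega) = sum_{i < j} (∂f_j/∂x_i - ∂f_i/∂x_j) dx_i ∧ dx_j.
  coefficient of dx ∧ dy: ∂f_2/∂x - ∂f_1/∂y = ∂(3*x^2 - y*z)/∂x - ∂(x*z + z - 3)/∂y = 6*x
  coefficient of dx ∧ dz: ∂f_3/∂x - ∂f_1/∂z = ∂(-y^2)/∂x - ∂(x*z + z - 3)/∂z = -x - 1
  coefficient of dy ∧ dz: ∂f_3/∂y - ∂f_2/∂z = ∂(-y^2)/∂y - ∂(3*x^2 - y*z)/∂z = -y
Assembling: d(omega) = (6*x) dx ∧ dy + (-x - 1) dx ∧ dz + (-y) dy ∧ dz.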